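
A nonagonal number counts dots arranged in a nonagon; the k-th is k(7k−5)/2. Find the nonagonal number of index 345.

The 345th nonagonal number is n(7n−5)/2 with n = 345.
345·(7·345 − 5)/2 = 345·2410/2 = 345·1205 = 415725.

415725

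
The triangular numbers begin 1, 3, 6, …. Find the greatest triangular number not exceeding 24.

Solve n(n+1)/2 ≤ 24 for integer n.
n = 6 gives 21 ≤ 24, while n = 7 gives 28 > 24; so the answer is 21.

21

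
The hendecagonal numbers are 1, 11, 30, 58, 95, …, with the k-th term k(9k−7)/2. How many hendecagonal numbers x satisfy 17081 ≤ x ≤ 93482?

The n-th hendecagonal number is n(9n−7)/2.
Smallest index with value ≥ 17081: n = 62 (giving 17081).
Largest index with value ≤ 93482: n = 144 (giving 92808).
Indices 62 through 144: 83 terms.

83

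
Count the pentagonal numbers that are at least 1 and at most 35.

5

The n-th pentagonal number is n(3n−1)/2.
Smallest index with value ≥ 1: n = 1 (giving 1).
Largest index with value ≤ 35: n = 5 (giving 35).
Indices 1 through 5: 5 terms.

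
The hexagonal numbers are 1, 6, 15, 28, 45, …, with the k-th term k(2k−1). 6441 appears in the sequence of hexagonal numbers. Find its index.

Set n(2n−1) = 6441, giving 2n² − n − 6441 = 0.
The discriminant is 1 + 8·6441 = 51529, and √51529 = 227.
So n = (1 + 227) / 4 = 228/4 = 57.

57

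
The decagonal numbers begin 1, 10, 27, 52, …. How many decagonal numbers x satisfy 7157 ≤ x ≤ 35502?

52

The n-th decagonal number is n(4n−3).
Smallest index with value ≥ 7157: n = 43 (giving 7267).
Largest index with value ≤ 35502: n = 94 (giving 35062).
Indices 43 through 94: 52 terms.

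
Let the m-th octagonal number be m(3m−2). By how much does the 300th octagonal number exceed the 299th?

1795

Consecutive octagonal numbers differ by 6n − 5: here 6·300 − 5 = 1795.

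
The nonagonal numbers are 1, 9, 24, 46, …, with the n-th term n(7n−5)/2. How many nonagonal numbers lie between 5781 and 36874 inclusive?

63

The n-th nonagonal number is n(7n−5)/2.
Smallest index with value ≥ 5781: n = 41 (giving 5781).
Largest index with value ≤ 36874: n = 103 (giving 36874).
Indices 41 through 103: 63 terms.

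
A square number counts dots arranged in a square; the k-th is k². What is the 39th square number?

1521

The 39th square number is n² with n = 39.
39² = 1521.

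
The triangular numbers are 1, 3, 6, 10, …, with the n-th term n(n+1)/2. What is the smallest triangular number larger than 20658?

20706

Solve n(n+1)/2 > 20658 for integer n.
The largest n with value ≤ 20658 is 202 (since 20503 ≤ 20658 < 20706), so the first above is n = 203, value 20706.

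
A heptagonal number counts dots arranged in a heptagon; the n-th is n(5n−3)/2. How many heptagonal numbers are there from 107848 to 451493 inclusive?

218

The n-th heptagonal number is n(5n−3)/2.
Smallest index with value ≥ 107848: n = 208 (giving 107848).
Largest index with value ≤ 451493: n = 425 (giving 450925).
Indices 208 through 425: 218 terms.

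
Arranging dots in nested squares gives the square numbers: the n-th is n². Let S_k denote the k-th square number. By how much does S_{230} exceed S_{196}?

230² = 52900 and 196² = 38416.
Difference: 52900 − 38416 = 14484.

14484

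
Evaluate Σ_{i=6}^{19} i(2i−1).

4655

Σ i(2i−1) = 2Σi² − Σi over i = 6..19.
Σi = 190 − 15 = 175 and Σi² = 2470 − 55 = 2415.
2·2415 − 1·175 = 4655.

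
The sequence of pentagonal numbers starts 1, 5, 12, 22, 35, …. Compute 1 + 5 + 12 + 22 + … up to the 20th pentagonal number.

Σ i(3i−1)/2 = (3Σi² − Σi) / 2 over i = 1..20.
Σi = 210 and Σi² = 2870.
(3·2870 − 1·210) / 2 = 8400/2 = 4200.

4200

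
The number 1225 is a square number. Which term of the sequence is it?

35

We need n² = 1225, so n = √1225 = 35.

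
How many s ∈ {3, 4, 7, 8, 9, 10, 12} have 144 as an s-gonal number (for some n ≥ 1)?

s = 3: P(3, 16) = 136 and P(3, 17) = 153; 144 is not s-gonal.
s = 4: P(4, 12) = 144. ✓
s = 7: P(7, 7) = 112 and P(7, 8) = 148; 144 is not s-gonal.
s = 8: P(8, 7) = 133 and P(8, 8) = 176; 144 is not s-gonal.
s = 9: P(9, 6) = 111 and P(9, 7) = 154; 144 is not s-gonal.
s = 10: P(10, 6) = 126 and P(10, 7) = 175; 144 is not s-gonal.
s = 12: P(12, 5) = 105 and P(12, 6) = 156; 144 is not s-gonal.
Hits: s ∈ {4} → 1.

1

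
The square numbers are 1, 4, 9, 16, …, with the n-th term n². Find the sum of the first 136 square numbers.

847756

Σ_{i=1}^{136} i² = 136·137·273/6 = 847756.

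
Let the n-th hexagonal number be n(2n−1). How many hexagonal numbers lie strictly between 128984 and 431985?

The n-th hexagonal number is n(2n−1).
Smallest index with value > 128984: n = 255 (giving 129795).
Largest index with value < 431985: n = 464 (giving 430128).
Indices 255 through 464: 210 terms.

210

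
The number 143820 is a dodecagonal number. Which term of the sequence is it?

Set n(5n−4) = 143820, giving 5n² − 4n − 143820 = 0.
The discriminant is 16 + 20·143820 = 2876416, and √2876416 = 1696.
So n = (4 + 1696) / 10 = 1700/10 = 170.
Check: 170·(5·170 − 4) = 143820. ✓

170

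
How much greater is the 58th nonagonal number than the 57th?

Consecutive nonagonal numbers differ by 7n − 6: here 7·58 − 6 = 400.

400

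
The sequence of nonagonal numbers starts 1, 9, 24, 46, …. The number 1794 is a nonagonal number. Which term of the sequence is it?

23

Set n(7n−5)/2 = 1794, giving 7n² − 5n − 3588 = 0.
So n = (5 + 317) / 14 = 322/14 = 23.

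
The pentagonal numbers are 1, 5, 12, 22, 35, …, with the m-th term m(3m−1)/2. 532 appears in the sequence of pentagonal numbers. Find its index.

Set n(3n−1)/2 = 532, giving 3n² − n − 1064 = 0.
The discriminant is 1 + 24·532 = 12769, and √12769 = 113.
So n = (1 + 113) / 6 = 114/6 = 19.

19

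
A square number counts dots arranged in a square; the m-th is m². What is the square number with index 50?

2500

The 50th square number is n² with n = 50.
50² = 2500.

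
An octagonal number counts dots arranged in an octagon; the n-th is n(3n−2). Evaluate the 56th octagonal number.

9296

56·(3·56 − 2) = 56·166 = 9296.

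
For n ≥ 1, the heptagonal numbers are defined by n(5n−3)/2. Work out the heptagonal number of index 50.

6175

The 50th heptagonal number is n(5n−3)/2 with n = 50.
50·(5·50 − 3)/2 = 50·247/2 = 6175.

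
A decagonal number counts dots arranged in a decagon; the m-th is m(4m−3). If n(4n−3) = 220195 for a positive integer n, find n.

235

Set n(4n−3) = 220195, giving 4n² − 3n − 220195 = 0.
The discriminant is 9 + 16·220195 = 3523129, and √3523129 = 1877.
So n = (3 + 1877) / 8 = 1880/8 = 235.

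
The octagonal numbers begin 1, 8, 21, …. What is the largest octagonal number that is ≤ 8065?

8008

Solve n(3n−2) ≤ 8065 for integer n.
n = 52 gives 8008 ≤ 8065, while n = 53 gives 8321 > 8065; so the answer is 8008.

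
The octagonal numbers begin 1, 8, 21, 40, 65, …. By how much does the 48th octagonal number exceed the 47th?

283

Consecutive octagonal numbers differ by 6n − 5: here 6·48 − 5 = 283.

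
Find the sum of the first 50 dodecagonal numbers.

209525

Σ i(5i−4) = 5Σi² − 4Σi over i = 1..50.
Σi = 1275 and Σi² = 42925.
5·42925 − 4·1275 = 209525.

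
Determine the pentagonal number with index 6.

51

The 6th pentagonal number is n(3n−1)/2 with n = 6.
6·(3·6 − 1)/2 = 6·17/2 = 51.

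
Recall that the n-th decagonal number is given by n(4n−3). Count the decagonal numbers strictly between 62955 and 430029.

The n-th decagonal number is n(4n−3).
Smallest index with value > 62955: n = 126 (giving 63126).
Largest index with value < 430029: n = 328 (giving 429352).
Indices 126 through 328: 203 terms.

203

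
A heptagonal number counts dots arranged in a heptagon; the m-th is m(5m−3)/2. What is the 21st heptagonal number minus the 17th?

374

21·(5·21 − 3)/2 = 1071 and 17·(5·17 − 3)/2 = 697.
Difference: 1071 − 697 = 374.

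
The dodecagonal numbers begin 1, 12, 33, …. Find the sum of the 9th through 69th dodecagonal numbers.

548939

Σ i(5i−4) = 5Σi² − 4Σi over i = 9..69.
Σi = 2415 − 36 = 2379 and Σi² = 111895 − 204 = 111691.
5·111691 − 4·2379 = 548939.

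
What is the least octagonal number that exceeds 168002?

168033

Solve n(3n−2) > 168002 for integer n.
The largest n with value ≤ 168002 is 236 (since 166616 ≤ 168002 < 168033), so the first above is n = 237, value 168033.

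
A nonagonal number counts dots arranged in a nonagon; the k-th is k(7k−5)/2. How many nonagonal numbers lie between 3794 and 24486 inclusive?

The n-th nonagonal number is n(7n−5)/2.
Smallest index with value ≥ 3794: n = 34 (giving 3961).
Largest index with value ≤ 24486: n = 84 (giving 24486).
Indices 34 through 84: 51 terms.

51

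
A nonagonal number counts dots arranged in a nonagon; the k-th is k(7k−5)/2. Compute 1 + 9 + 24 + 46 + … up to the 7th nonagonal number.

Σ i(7i−5)/2 = (7Σi² − 5Σi) / 2 over i = 1..7.
Σi = 28 and Σi² = 140.
(7·140 − 5·28) / 2 = 840/2 = 420.

420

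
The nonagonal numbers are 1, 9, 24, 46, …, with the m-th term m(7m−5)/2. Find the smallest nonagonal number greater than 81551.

Solve n(7n−5)/2 > 81551 for integer n.
The largest n with value ≤ 81551 is 153 (since 81549 ≤ 81551 < 82621), so the first above is n = 154, value 82621.

82621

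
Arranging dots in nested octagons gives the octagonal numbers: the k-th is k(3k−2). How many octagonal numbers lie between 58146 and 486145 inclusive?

The n-th octagonal number is n(3n−2).
Smallest index with value ≥ 58146: n = 140 (giving 58520).
Largest index with value ≤ 486145: n = 402 (giving 484008).
Indices 140 through 402: 263 terms.

263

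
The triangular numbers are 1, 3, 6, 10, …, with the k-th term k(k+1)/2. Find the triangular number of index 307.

47278

307·308/2 = 94556/2 = 47278.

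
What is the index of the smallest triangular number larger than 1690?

Solve n(n+1)/2 > 1690 for integer n.
The largest n with value ≤ 1690 is 57 (since 1653 ≤ 1690 < 1711), so the first above is n = 58, value 1711.

58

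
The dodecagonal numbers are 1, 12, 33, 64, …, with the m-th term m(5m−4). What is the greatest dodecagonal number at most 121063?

121056

Solve n(5n−4) ≤ 121063 for integer n.
n = 156 gives 121056 ≤ 121063, while n = 157 gives 122617 > 121063; so the answer is 121056.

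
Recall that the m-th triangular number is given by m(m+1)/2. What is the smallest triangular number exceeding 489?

496

Solve n(n+1)/2 > 489 for integer n.
The largest n with value ≤ 489 is 30 (since 465 ≤ 489 < 496), so the first above is n = 31, value 496.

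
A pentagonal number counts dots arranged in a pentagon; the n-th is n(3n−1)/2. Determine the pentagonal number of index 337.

The 337th pentagonal number is n(3n−1)/2 with n = 337.
337·(3·337 − 1)/2 = 337·1010/2 = 337·505 = 170185.

170185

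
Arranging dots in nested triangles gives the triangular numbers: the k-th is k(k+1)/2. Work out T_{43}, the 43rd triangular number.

946

43·44/2 = 1892/2 = 946.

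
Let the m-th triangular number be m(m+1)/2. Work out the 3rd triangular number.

The 3rd triangular number is n(n+1)/2 with n = 3.
3·4/2 = 12/2 = 6.

6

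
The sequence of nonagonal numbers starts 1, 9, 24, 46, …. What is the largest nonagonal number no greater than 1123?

Solve n(7n−5)/2 ≤ 1123 for integer n.
n = 18 gives 1089 ≤ 1123, while n = 19 gives 1216 > 1123; so the answer is 1089.

1089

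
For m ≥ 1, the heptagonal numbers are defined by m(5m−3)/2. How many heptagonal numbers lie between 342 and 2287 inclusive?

The n-th heptagonal number is n(5n−3)/2.
Smallest index with value ≥ 342: n = 12 (giving 342).
Largest index with value ≤ 2287: n = 30 (giving 2205).
Indices 12 through 30: 19 terms.

19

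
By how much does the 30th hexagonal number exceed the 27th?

339

30·(2·30 − 1) = 1770 and 27·(2·27 − 1) = 1431.
Difference: 1770 − 1431 = 339.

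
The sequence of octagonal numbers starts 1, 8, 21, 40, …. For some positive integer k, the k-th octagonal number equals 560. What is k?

14

Set n(3n−2) = 560, giving 3n² − 2n − 560 = 0.
The discriminant is 4 + 12·560 = 6724, and √6724 = 82.
So n = (2 + 82) / 6 = 84/6 = 14.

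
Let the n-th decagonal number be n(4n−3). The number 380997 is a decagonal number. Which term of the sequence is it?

309

Set n(4n−3) = 380997, giving 4n² − 3n − 380997 = 0.
So n = (3 + 2469) / 8 = 2472/8 = 309.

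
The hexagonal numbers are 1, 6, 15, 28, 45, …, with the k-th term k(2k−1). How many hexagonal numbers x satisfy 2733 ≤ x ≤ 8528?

The n-th hexagonal number is n(2n−1).
Smallest index with value ≥ 2733: n = 38 (giving 2850).
Largest index with value ≤ 8528: n = 65 (giving 8385).
Indices 38 through 65: 28 terms.

28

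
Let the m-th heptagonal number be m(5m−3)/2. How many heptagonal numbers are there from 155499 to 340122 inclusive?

120

The n-th heptagonal number is n(5n−3)/2.
Smallest index with value ≥ 155499: n = 250 (giving 155875).
Largest index with value ≤ 340122: n = 369 (giving 339849).
Indices 250 through 369: 120 terms.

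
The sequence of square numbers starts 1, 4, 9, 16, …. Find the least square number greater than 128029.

Solve n² > 128029 for integer n.
The largest n with value ≤ 128029 is 357 (since 127449 ≤ 128029 < 128164), so the first above is n = 358, value 128164.

128164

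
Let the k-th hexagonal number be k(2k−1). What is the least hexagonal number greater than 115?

Solve n(2n−1) > 115 for integer n.
The largest n with value ≤ 115 is 7 (since 91 ≤ 115 < 120), so the first above is n = 8, value 120.

120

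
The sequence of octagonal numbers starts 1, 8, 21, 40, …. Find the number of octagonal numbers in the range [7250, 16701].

25

The n-th octagonal number is n(3n−2).
Smallest index with value ≥ 7250: n = 50 (giving 7400).
Largest index with value ≤ 16701: n = 74 (giving 16280).
Indices 50 through 74: 25 terms.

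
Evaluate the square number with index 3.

9

The 3rd square number is n² with n = 3.
3² = 9.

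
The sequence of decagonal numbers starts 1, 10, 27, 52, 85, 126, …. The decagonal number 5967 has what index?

39

Set n(4n−3) = 5967, giving 4n² − 3n − 5967 = 0.
So n = (3 + 309) / 8 = 312/8 = 39.
Check: 39·(4·39 − 3) = 5967. ✓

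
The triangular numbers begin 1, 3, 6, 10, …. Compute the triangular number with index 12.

The 12th triangular number is n(n+1)/2 with n = 12.
12·13/2 = 156/2 = 78.

78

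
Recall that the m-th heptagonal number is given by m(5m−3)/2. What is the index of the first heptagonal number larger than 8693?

Solve n(5n−3)/2 > 8693 for integer n.
The largest n with value ≤ 8693 is 59 (since 8614 ≤ 8693 < 8910), so the first above is n = 60, value 8910.

60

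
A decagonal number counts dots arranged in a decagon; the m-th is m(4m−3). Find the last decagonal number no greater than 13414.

Solve n(4n−3) ≤ 13414 for integer n.
n = 58 gives 13282 ≤ 13414, while n = 59 gives 13747 > 13414; so the answer is 13282.

13282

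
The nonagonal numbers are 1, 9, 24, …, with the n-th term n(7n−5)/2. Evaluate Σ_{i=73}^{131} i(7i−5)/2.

Σ i(7i−5)/2 = (7Σi² − 5Σi) / 2 over i = 73..131.
Σi = 8646 − 2628 = 6018 and Σi² = 757966 − 127020 = 630946.
(7·630946 − 5·6018) / 2 = 4386532/2 = 2193266.

2193266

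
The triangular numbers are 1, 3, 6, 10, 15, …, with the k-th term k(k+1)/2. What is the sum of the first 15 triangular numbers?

Σ i(i+1)/2 = (Σi² + Σi) / 2 over i = 1..15.
Σi = 120 and Σi² = 1240.
(1·1240 + 1·120) / 2 = 1360/2 = 680.

680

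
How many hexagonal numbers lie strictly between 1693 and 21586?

The n-th hexagonal number is n(2n−1).
Smallest index with value > 1693: n = 30 (giving 1770).
Largest index with value < 21586: n = 104 (giving 21528).
Indices 30 through 104: 75 terms.

75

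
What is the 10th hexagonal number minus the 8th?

70

10·(2·10 − 1) = 190 and 8·(2·8 − 1) = 120.
Difference: 190 − 120 = 70.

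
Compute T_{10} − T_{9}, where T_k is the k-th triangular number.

Consecutive triangular numbers differ by n: T_{10} − T_{9} = 10.

10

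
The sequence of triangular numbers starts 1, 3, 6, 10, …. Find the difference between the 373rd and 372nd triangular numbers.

Consecutive triangular numbers differ by n: T_{373} − T_{372} = 373.

373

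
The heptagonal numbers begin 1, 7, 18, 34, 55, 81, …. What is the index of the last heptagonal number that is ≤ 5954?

49

Solve n(5n−3)/2 ≤ 5954 for integer n.
n = 49 gives 5929 ≤ 5954, while n = 50 gives 6175 > 5954; so the answer is index 49.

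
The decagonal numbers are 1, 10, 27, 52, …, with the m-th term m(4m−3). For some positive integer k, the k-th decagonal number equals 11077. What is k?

53

Set n(4n−3) = 11077, giving 4n² − 3n − 11077 = 0.
The discriminant is 9 + 16·11077 = 177241, and √177241 = 421.
So n = (3 + 421) / 8 = 424/8 = 53.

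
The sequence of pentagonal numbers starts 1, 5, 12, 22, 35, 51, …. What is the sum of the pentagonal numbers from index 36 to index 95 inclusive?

Σ i(3i−1)/2 = (3Σi² − Σi) / 2 over i = 36..95.
Σi = 4560 − 630 = 3930 and Σi² = 290320 − 14910 = 275410.
(3·275410 − 1·3930) / 2 = 822300/2 = 411150.

411150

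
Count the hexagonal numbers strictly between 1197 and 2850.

The n-th hexagonal number is n(2n−1).
Smallest index with value > 1197: n = 25 (giving 1225).
Largest index with value < 2850: n = 37 (giving 2701).
Indices 25 through 37: 13 terms.

13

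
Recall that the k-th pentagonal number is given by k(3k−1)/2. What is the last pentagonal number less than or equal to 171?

Solve n(3n−1)/2 ≤ 171 for integer n.
n = 10 gives 145 ≤ 171, while n = 11 gives 176 > 171; so the answer is 145.

145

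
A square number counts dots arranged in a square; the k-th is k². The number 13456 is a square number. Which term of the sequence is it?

116

We need n² = 13456, so n = √13456 = 116.
Check: 116² = 13456. ✓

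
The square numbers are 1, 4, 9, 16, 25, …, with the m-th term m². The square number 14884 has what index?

We need n² = 14884, so n = √14884 = 122.

122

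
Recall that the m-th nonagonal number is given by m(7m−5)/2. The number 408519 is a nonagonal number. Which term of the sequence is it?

342

Set n(7n−5)/2 = 408519, giving 7n² − 5n − 817038 = 0.
The discriminant is 25 + 56·408519 = 22877089, and √22877089 = 4783.
So n = (5 + 4783) / 14 = 4788/14 = 342.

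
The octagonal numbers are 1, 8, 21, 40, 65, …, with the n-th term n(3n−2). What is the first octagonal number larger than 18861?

19040

Solve n(3n−2) > 18861 for integer n.
The largest n with value ≤ 18861 is 79 (since 18565 ≤ 18861 < 19040), so the first above is n = 80, value 19040.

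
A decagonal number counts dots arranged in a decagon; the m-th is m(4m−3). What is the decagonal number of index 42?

42·(4·42 − 3) = 42·165 = 6930.

6930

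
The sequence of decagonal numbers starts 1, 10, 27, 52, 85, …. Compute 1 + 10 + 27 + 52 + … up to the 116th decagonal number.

Σ i(4i−3) = 4Σi² − 3Σi over i = 1..116.
Σi = 6786 and Σi² = 527046.
4·527046 − 3·6786 = 2087826.

2087826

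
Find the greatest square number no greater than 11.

9

Solve n² ≤ 11 for integer n.
n = 3 gives 9 ≤ 11, while n = 4 gives 16 > 11; so the answer is 9.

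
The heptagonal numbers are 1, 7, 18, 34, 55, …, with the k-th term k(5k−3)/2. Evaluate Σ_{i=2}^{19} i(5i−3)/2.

Σ i(5i−3)/2 = (5Σi² − 3Σi) / 2 over i = 2..19.
Σi = 190 − 1 = 189 and Σi² = 2470 − 1 = 2469.
(5·2469 − 3·189) / 2 = 11778/2 = 5889.

5889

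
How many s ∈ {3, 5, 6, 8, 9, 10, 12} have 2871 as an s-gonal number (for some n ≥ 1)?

1

s = 3: P(3, 75) = 2850 and P(3, 76) = 2926; 2871 is not s-gonal.
s = 5: P(5, 43) = 2752 and P(5, 44) = 2882; 2871 is not s-gonal.
s = 6: P(6, 38) = 2850 and P(6, 39) = 3003; 2871 is not s-gonal.
s = 8: P(8, 31) = 2821 and P(8, 32) = 3008; 2871 is not s-gonal.
s = 9: P(9, 29) = 2871. ✓
s = 10: P(10, 27) = 2835 and P(10, 28) = 3052; 2871 is not s-gonal.
s = 12: P(12, 24) = 2784 and P(12, 25) = 3025; 2871 is not s-gonal.
Hits: s ∈ {9} → 1.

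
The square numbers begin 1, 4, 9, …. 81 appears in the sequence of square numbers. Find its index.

We need n² = 81, so n = √81 = 9.

9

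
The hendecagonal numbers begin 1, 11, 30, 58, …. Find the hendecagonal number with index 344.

344·(9·344 − 7)/2 = 344·3089/2 = 531308.

531308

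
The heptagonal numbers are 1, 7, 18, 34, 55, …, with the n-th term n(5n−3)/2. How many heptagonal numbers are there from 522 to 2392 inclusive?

The n-th heptagonal number is n(5n−3)/2.
Smallest index with value ≥ 522: n = 15 (giving 540).
Largest index with value ≤ 2392: n = 31 (giving 2356).
Indices 15 through 31: 17 terms.

17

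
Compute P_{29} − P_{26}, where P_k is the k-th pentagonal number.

29·(3·29 − 1)/2 = 1247 and 26·(3·26 − 1)/2 = 1001.
Difference: 1247 − 1001 = 246.

246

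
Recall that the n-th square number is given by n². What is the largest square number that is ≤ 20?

Solve n² ≤ 20 for integer n.
n = 4 gives 16 ≤ 20, while n = 5 gives 25 > 20; so the answer is 16.

16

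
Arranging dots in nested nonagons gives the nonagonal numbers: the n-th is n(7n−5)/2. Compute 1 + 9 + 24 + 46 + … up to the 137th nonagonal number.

Σ i(7i−5)/2 = (7Σi² − 5Σi) / 2 over i = 1..137.
Σi = 9453 and Σi² = 866525.
(7·866525 − 5·9453) / 2 = 6018410/2 = 3009205.

3009205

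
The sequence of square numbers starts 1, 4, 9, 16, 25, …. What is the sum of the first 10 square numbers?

385

Σ_{i=1}^{10} i² = 10·11·21/6 = 385.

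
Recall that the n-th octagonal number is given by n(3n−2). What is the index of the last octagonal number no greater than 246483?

286

Solve n(3n−2) ≤ 246483 for integer n.
n = 286 gives 244816 ≤ 246483, while n = 287 gives 246533 > 246483; so the answer is index 286.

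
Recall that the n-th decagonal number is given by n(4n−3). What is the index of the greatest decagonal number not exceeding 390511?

Solve n(4n−3) ≤ 390511 for integer n.
n = 312 gives 388440 ≤ 390511, while n = 313 gives 390937 > 390511; so the answer is index 312.

312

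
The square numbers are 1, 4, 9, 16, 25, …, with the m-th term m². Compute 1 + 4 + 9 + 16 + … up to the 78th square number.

Σ_{i=1}^{78} i² = 78·79·157/6 = 161239.

161239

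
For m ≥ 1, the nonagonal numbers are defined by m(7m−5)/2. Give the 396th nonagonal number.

547866

396·(7·396 − 5)/2 = 396·2767/2 = 547866.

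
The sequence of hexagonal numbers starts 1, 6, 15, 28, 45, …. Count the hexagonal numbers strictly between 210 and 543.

The n-th hexagonal number is n(2n−1).
Smallest index with value > 210: n = 11 (giving 231).
Largest index with value < 543: n = 16 (giving 496).
Indices 11 through 16: 6 terms.

6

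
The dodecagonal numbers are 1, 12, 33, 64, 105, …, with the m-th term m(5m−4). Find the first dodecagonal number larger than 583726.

586873

Solve n(5n−4) > 583726 for integer n.
The largest n with value ≤ 583726 is 342 (since 583452 ≤ 583726 < 586873), so the first above is n = 343, value 586873.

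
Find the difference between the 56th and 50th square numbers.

56² = 3136 and 50² = 2500.
Difference: 3136 − 2500 = 636.

636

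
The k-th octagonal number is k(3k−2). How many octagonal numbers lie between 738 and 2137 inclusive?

11

The n-th octagonal number is n(3n−2).
Smallest index with value ≥ 738: n = 17 (giving 833).
Largest index with value ≤ 2137: n = 27 (giving 2133).
Indices 17 through 27: 11 terms.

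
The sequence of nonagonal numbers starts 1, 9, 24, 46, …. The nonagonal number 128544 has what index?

Set n(7n−5)/2 = 128544, giving 7n² − 5n − 257088 = 0.
So n = (5 + 2683) / 14 = 2688/14 = 192.
Check: 192·(7·192 − 5)/2 = 128544. ✓

192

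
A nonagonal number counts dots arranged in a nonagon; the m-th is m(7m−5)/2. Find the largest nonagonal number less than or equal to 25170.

25075

Solve n(7n−5)/2 ≤ 25170 for integer n.
n = 85 gives 25075 ≤ 25170, while n = 86 gives 25671 > 25170; so the answer is 25075.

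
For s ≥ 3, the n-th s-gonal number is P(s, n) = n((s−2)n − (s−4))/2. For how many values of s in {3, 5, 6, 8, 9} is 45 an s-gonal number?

2

s = 3: P(3, 9) = 45. ✓
s = 5: P(5, 5) = 35 and P(5, 6) = 51; 45 is not s-gonal.
s = 6: P(6, 5) = 45. ✓
s = 8: P(8, 4) = 40 and P(8, 5) = 65; 45 is not s-gonal.
s = 9: P(9, 3) = 24 and P(9, 4) = 46; 45 is not s-gonal.
Hits: s ∈ {3, 6} → 2.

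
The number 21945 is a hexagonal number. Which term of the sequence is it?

Set n(2n−1) = 21945, giving 2n² − n − 21945 = 0.
The discriminant is 1 + 8·21945 = 175561, and √175561 = 419.
So n = (1 + 419) / 4 = 420/4 = 105.

105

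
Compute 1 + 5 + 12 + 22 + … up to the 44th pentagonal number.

Σ i(3i−1)/2 = (3Σi² − Σi) / 2 over i = 1..44.
Σi = 990 and Σi² = 29370.
(3·29370 − 1·990) / 2 = 87120/2 = 43560.

43560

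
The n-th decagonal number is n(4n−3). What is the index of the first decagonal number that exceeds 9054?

Solve n(4n−3) > 9054 for integer n.
The largest n with value ≤ 9054 is 47 (since 8695 ≤ 9054 < 9072), so the first above is n = 48, value 9072.

48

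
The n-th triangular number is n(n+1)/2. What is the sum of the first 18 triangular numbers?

Σ i(i+1)/2 = (Σi² + Σi) / 2 over i = 1..18.
Σi = 171 and Σi² = 2109.
(1·2109 + 1·171) / 2 = 2280/2 = 1140.

1140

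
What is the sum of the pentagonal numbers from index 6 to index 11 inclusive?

Σ i(3i−1)/2 = (3Σi² − Σi) / 2 over i = 6..11.
Σi = 66 − 15 = 51 and Σi² = 506 − 55 = 451.
(3·451 − 1·51) / 2 = 1302/2 = 651.

651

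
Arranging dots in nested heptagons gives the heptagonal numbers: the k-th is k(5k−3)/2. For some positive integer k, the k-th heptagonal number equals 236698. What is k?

308

Set n(5n−3)/2 = 236698, giving 5n² − 3n − 473396 = 0.
So n = (3 + 3077) / 10 = 3080/10 = 308.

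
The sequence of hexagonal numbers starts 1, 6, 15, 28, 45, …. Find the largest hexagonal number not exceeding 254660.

254541

Solve n(2n−1) ≤ 254660 for integer n.
n = 357 gives 254541 ≤ 254660, while n = 358 gives 255970 > 254660; so the answer is 254541.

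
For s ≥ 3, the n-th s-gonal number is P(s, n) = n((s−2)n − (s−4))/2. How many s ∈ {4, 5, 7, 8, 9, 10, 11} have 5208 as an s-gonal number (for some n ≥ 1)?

s = 4: P(4, 72) = 5184 and P(4, 73) = 5329; 5208 is not s-gonal.
s = 5: P(5, 59) = 5192 and P(5, 60) = 5370; 5208 is not s-gonal.
s = 7: P(7, 45) = 4995 and P(7, 46) = 5221; 5208 is not s-gonal.
s = 8: P(8, 42) = 5208. ✓
s = 9: P(9, 38) = 4959 and P(9, 39) = 5226; 5208 is not s-gonal.
s = 10: P(10, 36) = 5076 and P(10, 37) = 5365; 5208 is not s-gonal.
s = 11: P(11, 34) = 5083 and P(11, 35) = 5390; 5208 is not s-gonal.
Hits: s ∈ {8} → 1.

1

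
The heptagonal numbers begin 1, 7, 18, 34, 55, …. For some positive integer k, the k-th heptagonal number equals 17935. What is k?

Set n(5n−3)/2 = 17935, giving 5n² − 3n − 35870 = 0.
The discriminant is 9 + 40·17935 = 717409, and √717409 = 847.
So n = (3 + 847) / 10 = 850/10 = 85.

85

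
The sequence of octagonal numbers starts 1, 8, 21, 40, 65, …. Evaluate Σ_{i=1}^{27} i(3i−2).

Σ i(3i−2) = 3Σi² − 2Σi over i = 1..27.
Σi = 378 and Σi² = 6930.
3·6930 − 2·378 = 20034.

20034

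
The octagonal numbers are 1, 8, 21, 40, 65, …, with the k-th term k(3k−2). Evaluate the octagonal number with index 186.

103416

186·(3·186 − 2) = 186·556 = 103416.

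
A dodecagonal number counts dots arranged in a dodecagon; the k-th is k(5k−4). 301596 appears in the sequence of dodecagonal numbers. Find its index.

Set n(5n−4) = 301596, giving 5n² − 4n − 301596 = 0.
So n = (4 + 2456) / 10 = 2460/10 = 246.

246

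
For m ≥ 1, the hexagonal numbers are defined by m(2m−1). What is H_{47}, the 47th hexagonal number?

The 47th hexagonal number is n(2n−1) with n = 47.
47·(2·47 − 1) = 47·93 = 4371.

4371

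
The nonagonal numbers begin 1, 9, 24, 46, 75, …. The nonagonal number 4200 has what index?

35

Set n(7n−5)/2 = 4200, giving 7n² − 5n − 8400 = 0.
So n = (5 + 485) / 14 = 490/14 = 35.
Check: 35·(7·35 − 5)/2 = 4200. ✓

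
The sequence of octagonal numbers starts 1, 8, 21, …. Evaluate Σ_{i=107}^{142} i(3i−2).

1676718

Σ i(3i−2) = 3Σi² − 2Σi over i = 107..142.
Σi = 10153 − 5671 = 4482 and Σi² = 964535 − 402641 = 561894.
3·561894 − 2·4482 = 1676718.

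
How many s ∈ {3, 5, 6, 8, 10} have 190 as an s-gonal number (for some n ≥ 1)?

s = 3: P(3, 19) = 190. ✓
s = 5: P(5, 11) = 176 and P(5, 12) = 210; 190 is not s-gonal.
s = 6: P(6, 10) = 190. ✓
s = 8: P(8, 8) = 176 and P(8, 9) = 225; 190 is not s-gonal.
s = 10: P(10, 7) = 175 and P(10, 8) = 232; 190 is not s-gonal.
Hits: s ∈ {3, 6} → 2.

2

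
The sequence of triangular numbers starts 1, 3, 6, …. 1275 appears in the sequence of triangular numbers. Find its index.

Set n(n+1)/2 = 1275, giving n² + n − 2550 = 0.
The discriminant is 1 + 8·1275 = 10201, and √10201 = 101.
So n = (-1 + 101) / 2 = 100/2 = 50.

50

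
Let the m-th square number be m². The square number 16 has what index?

4

We need n² = 16, so n = √16 = 4.
Check: 4² = 16. ✓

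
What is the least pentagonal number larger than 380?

425

Solve n(3n−1)/2 > 380 for integer n.
The largest n with value ≤ 380 is 16 (since 376 ≤ 380 < 425), so the first above is n = 17, value 425.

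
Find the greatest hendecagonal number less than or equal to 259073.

258360

Solve n(9n−7)/2 ≤ 259073 for integer n.
n = 240 gives 258360 ≤ 259073, while n = 241 gives 260521 > 259073; so the answer is 258360.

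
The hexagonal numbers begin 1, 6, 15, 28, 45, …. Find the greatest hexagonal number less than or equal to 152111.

Solve n(2n−1) ≤ 152111 for integer n.
n = 276 gives 152076 ≤ 152111, while n = 277 gives 153181 > 152111; so the answer is 152076.

152076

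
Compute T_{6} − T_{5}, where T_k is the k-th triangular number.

Consecutive triangular numbers differ by n: T_{6} − T_{5} = 6.

6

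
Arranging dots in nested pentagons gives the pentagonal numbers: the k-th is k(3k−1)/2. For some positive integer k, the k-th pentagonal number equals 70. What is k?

7

Set n(3n−1)/2 = 70, giving 3n² − n − 140 = 0.
The discriminant is 1 + 24·70 = 1681, and √1681 = 41.
So n = (1 + 41) / 6 = 42/6 = 7.
Check: 7·(3·7 − 1)/2 = 70. ✓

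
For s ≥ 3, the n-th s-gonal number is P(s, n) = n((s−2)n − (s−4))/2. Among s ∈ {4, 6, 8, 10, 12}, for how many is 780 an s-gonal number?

1

s = 4: P(4, 27) = 729 and P(4, 28) = 784; 780 is not s-gonal.
s = 6: P(6, 20) = 780. ✓
s = 8: P(8, 16) = 736 and P(8, 17) = 833; 780 is not s-gonal.
s = 10: P(10, 14) = 742 and P(10, 15) = 855; 780 is not s-gonal.
s = 12: P(12, 12) = 672 and P(12, 13) = 793; 780 is not s-gonal.
Hits: s ∈ {6} → 1.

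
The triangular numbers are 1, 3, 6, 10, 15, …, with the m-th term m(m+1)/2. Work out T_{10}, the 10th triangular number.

10·11/2 = 110/2 = 55.

55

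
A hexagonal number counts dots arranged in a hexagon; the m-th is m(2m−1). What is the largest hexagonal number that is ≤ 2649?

Solve n(2n−1) ≤ 2649 for integer n.
n = 36 gives 2556 ≤ 2649, while n = 37 gives 2701 > 2649; so the answer is 2556.

2556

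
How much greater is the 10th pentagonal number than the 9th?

Consecutive pentagonal numbers differ by 3n − 2: here 3·10 − 2 = 28.

28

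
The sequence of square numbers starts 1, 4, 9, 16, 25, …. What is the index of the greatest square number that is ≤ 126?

11

Solve n² ≤ 126 for integer n.
n = 11 gives 121 ≤ 126, while n = 12 gives 144 > 126; so the answer is index 11.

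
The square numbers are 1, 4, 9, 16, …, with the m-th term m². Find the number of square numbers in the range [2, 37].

5

The n-th square number is n².
Smallest index with value ≥ 2: n = 2 (giving 4).
Largest index with value ≤ 37: n = 6 (giving 36).
Indices 2 through 6: 5 terms.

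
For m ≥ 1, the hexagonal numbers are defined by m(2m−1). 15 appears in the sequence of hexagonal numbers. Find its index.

Set n(2n−1) = 15, giving 2n² − n − 15 = 0.
The discriminant is 1 + 8·15 = 121, and √121 = 11.
So n = (1 + 11) / 4 = 12/4 = 3.
Check: 3·(2·3 − 1) = 15. ✓

3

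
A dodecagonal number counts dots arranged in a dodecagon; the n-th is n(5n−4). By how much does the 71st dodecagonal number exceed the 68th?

71·(5·71 − 4) = 24921 and 68·(5·68 − 4) = 22848.
Difference: 24921 − 22848 = 2073.

2073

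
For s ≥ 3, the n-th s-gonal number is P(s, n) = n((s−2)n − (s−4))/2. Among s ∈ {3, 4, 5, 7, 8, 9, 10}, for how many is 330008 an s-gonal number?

1

s = 3: P(3, 811) = 329266 and P(3, 812) = 330078; 330008 is not s-gonal.
s = 4: P(4, 574) = 329476 and P(4, 575) = 330625; 330008 is not s-gonal.
s = 5: P(5, 469) = 329707 and P(5, 470) = 331115; 330008 is not s-gonal.
s = 7: P(7, 363) = 328878 and P(7, 364) = 330694; 330008 is not s-gonal.
s = 8: P(8, 332) = 330008. ✓
s = 9: P(9, 307) = 329104 and P(9, 308) = 331254; 330008 is not s-gonal.
s = 10: P(10, 287) = 328615 and P(10, 288) = 330912; 330008 is not s-gonal.
Hits: s ∈ {8} → 1.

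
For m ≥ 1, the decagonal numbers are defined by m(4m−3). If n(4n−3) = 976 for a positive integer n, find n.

Set n(4n−3) = 976, giving 4n² − 3n − 976 = 0.
The discriminant is 9 + 16·976 = 15625, and √15625 = 125.
So n = (3 + 125) / 8 = 128/8 = 16.
Check: 16·(4·16 − 3) = 976. ✓

16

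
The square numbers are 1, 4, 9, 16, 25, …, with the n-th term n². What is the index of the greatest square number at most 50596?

Solve n² ≤ 50596 for integer n.
n = 224 gives 50176 ≤ 50596, while n = 225 gives 50625 > 50596; so the answer is index 224.

224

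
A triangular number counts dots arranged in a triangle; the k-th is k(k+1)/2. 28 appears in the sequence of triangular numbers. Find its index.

7

Set n(n+1)/2 = 28, giving n² + n − 56 = 0.
So n = (-1 + 15) / 2 = 14/2 = 7.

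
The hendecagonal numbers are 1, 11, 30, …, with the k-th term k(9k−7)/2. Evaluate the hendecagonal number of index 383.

383·(9·383 − 7)/2 = 383·3440/2 = 383·1720 = 658760.

658760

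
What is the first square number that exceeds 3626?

Solve n² > 3626 for integer n.
The largest n with value ≤ 3626 is 60 (since 3600 ≤ 3626 < 3721), so the first above is n = 61, value 3721.

3721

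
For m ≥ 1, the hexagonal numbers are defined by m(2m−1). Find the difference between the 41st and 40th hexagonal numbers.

161

Consecutive hexagonal numbers differ by 4n − 3: here 4·41 − 3 = 161.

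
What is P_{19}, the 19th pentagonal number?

532

The 19th pentagonal number is n(3n−1)/2 with n = 19.
19·(3·19 − 1)/2 = 19·56/2 = 19·28 = 532.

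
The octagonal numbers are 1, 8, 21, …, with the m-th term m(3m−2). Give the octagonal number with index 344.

354320

The 344th octagonal number is n(3n−2) with n = 344.
344·(3·344 − 2) = 344·1030 = 354320.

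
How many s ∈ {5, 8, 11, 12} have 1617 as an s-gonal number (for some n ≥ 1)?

s = 5: P(5, 33) = 1617. ✓
s = 8: P(8, 23) = 1541 and P(8, 24) = 1680; 1617 is not s-gonal.
s = 11: P(11, 19) = 1558 and P(11, 20) = 1730; 1617 is not s-gonal.
s = 12: P(12, 18) = 1548 and P(12, 19) = 1729; 1617 is not s-gonal.
Hits: s ∈ {5} → 1.

1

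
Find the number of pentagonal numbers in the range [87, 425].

The n-th pentagonal number is n(3n−1)/2.
Smallest index with value ≥ 87: n = 8 (giving 92).
Largest index with value ≤ 425: n = 17 (giving 425).
Indices 8 through 17: 10 terms.

10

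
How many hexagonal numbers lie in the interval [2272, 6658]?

24

The n-th hexagonal number is n(2n−1).
Smallest index with value ≥ 2272: n = 34 (giving 2278).
Largest index with value ≤ 6658: n = 57 (giving 6441).
Indices 34 through 57: 24 terms.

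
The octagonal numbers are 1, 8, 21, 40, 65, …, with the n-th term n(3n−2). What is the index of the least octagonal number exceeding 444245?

386

Solve n(3n−2) > 444245 for integer n.
The largest n with value ≤ 444245 is 385 (since 443905 ≤ 444245 < 446216), so the first above is n = 386, value 446216.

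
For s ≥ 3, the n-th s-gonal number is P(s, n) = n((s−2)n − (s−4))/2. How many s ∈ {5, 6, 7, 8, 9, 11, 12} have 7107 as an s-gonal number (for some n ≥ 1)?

s = 5: P(5, 69) = 7107. ✓
s = 6: P(6, 59) = 6903 and P(6, 60) = 7140; 7107 is not s-gonal.
s = 7: P(7, 53) = 6943 and P(7, 54) = 7209; 7107 is not s-gonal.
s = 8: P(8, 49) = 7105 and P(8, 50) = 7400; 7107 is not s-gonal.
s = 9: P(9, 45) = 6975 and P(9, 46) = 7291; 7107 is not s-gonal.
s = 11: P(11, 40) = 7060 and P(11, 41) = 7421; 7107 is not s-gonal.
s = 12: P(12, 38) = 7068 and P(12, 39) = 7449; 7107 is not s-gonal.
Hits: s ∈ {5} → 1.

1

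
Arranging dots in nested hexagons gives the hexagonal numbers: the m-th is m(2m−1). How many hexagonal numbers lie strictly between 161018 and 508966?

221

The n-th hexagonal number is n(2n−1).
Smallest index with value > 161018: n = 284 (giving 161028).
Largest index with value < 508966: n = 504 (giving 507528).
Indices 284 through 504: 221 terms.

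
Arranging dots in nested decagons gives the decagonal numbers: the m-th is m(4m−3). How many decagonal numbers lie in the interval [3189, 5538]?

9

The n-th decagonal number is n(4n−3).
Smallest index with value ≥ 3189: n = 29 (giving 3277).
Largest index with value ≤ 5538: n = 37 (giving 5365).
Indices 29 through 37: 9 terms.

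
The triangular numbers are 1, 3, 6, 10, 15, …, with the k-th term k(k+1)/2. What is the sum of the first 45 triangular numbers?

Σ i(i+1)/2 = (Σi² + Σi) / 2 over i = 1..45.
Σi = 1035 and Σi² = 31395.
(1·31395 + 1·1035) / 2 = 32430/2 = 16215.

16215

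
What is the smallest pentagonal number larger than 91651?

Solve n(3n−1)/2 > 91651 for integer n.
The largest n with value ≤ 91651 is 247 (since 91390 ≤ 91651 < 92132), so the first above is n = 248, value 92132.

92132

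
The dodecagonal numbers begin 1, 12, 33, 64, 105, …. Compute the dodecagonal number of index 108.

57888

The 108th dodecagonal number is n(5n−4) with n = 108.
108·(5·108 − 4) = 108·536 = 57888.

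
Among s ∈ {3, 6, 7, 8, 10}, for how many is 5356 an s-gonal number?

s = 3: P(3, 103) = 5356. ✓
s = 6: P(6, 52) = 5356. ✓
s = 7: P(7, 46) = 5221 and P(7, 47) = 5452; 5356 is not s-gonal.
s = 8: P(8, 42) = 5208 and P(8, 43) = 5461; 5356 is not s-gonal.
s = 10: P(10, 36) = 5076 and P(10, 37) = 5365; 5356 is not s-gonal.
Hits: s ∈ {3, 6} → 2.

2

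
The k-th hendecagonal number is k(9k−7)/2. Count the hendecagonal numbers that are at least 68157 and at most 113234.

36

The n-th hendecagonal number is n(9n−7)/2.
Smallest index with value ≥ 68157: n = 124 (giving 68758).
Largest index with value ≤ 113234: n = 159 (giving 113208).
Indices 124 through 159: 36 terms.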